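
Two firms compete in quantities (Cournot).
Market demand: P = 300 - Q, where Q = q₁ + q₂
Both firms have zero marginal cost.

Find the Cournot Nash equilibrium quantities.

q₁* = q₂* = 100.0; P* = 100.0

Work:
Profit: π_i = P·q_i = (a - q_i - q_j)·q_i
FOC: ∂π_i/∂q_i = a - 2q_i - q_j = 0
Reaction function: q_i = (300 - q_j)/2
Symmetry: q* = 300/3 = 100.0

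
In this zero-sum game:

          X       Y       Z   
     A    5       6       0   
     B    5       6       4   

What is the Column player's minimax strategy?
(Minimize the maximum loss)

Column should play Z, value = 4

Work:
Column player minimizes Row's maximum payoff:
Column X: max payoff to Row = 5
Column Y: max payoff to Row = 6
Column Z: max payoff to Row = 4
Minimum is 4, achieved by column Z.
Minimax strategy: Z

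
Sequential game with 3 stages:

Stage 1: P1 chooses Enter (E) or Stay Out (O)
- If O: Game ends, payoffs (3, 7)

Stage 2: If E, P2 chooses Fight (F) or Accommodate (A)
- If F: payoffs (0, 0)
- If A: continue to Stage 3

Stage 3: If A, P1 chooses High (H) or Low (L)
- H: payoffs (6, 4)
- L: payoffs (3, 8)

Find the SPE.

SPE: (E, A, H); Outcome (6, 4)

Work:
Stage 3: P1 chooses H (6 vs 3)
Stage 2: P2: F->0, A->4 (anticipating H). Choose A
Stage 1: P1: O->3, E->6 (anticipating A, H). Choose E
SPE path: E -> A -> H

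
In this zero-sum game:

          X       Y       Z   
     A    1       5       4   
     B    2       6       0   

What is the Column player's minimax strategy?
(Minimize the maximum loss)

Column should play X, value = 2

Work:
Column player minimizes Row's maximum payoff:
Column X: max payoff to Row = 2
Column Y: max payoff to Row = 6
Column Z: max payoff to Row = 4
Minimum is 2, achieved by column X.
Minimax strategy: X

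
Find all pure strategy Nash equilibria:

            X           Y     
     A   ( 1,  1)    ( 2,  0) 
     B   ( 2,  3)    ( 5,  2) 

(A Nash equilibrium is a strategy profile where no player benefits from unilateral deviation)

Nash equilibrium: (B, X)

Work:
Best responses:
  P1 vs X: payoffs [1, 2] → best response B (payoff 2)
  P1 vs Y: payoffs [2, 5] → best response B (payoff 5)
  P2 vs A: payoffs [1, 0] → best response X (payoff 1)
  P2 vs B: payoffs [3, 2] → best response X (payoff 3)
Mutual best responses: (B,X) → Nash equilibria.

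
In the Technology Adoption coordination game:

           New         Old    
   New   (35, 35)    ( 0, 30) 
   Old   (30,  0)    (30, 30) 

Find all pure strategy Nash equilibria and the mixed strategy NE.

Pure NE: (New, New) and (Old, Old); Mixed NE: p = 0.8571, q = 0.8571

Work:
Check pure NE:
(New, New): (35, 35) - no unilateral deviation beneficial
(Old, Old): (30, 30) - no unilateral deviation beneficial
Mixed NE: P1 plays New with p = 0.8571, P2 plays New with q = 0.8571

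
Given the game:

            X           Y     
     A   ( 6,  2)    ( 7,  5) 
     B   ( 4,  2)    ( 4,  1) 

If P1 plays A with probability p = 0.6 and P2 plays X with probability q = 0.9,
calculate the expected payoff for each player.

E[P1] = 5.26, E[P2] = 2.14

Work:
E[P1] = p·q·π₁(A,X) + p·(1-q)·π₁(A,Y) + (1-p)·q·π₁(B,X) + (1-p)·(1-q)·π₁(B,Y)
= 0.6·0.9·6 + 0.6·0.1·7 + 0.4·0.9·4 + 0.4·0.1·4
= 5.26

E[P2] = 2.14 (similar calculation)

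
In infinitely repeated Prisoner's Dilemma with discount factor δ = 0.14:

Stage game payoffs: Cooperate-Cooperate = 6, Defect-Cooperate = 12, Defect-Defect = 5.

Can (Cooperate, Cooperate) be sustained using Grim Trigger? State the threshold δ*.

δ* = 0.8571; since δ = 0.14 < 0.8571, cooperation cannot be sustained

Work:
For Grim Trigger:
Cooperate forever: 6/(1-δ)
Defect then punished: 12 + 5·δ/(1-δ)
Need: 6/(1-δ) ≥ 12 + 5·δ/(1-δ)
Solving: δ ≥ (T-R)/(T-P) = (12-6)/(12-5) = 0.8571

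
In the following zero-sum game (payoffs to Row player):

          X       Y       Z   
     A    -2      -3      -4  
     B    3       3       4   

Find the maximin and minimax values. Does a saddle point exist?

Maximin = 3, Minimax = 3, Saddle: True

Work:
Row minimums: [-4, 3] → maximin = 3
Column maximums: [3, 3, 4] → minimax = 3
Saddle point exists! Game value = 3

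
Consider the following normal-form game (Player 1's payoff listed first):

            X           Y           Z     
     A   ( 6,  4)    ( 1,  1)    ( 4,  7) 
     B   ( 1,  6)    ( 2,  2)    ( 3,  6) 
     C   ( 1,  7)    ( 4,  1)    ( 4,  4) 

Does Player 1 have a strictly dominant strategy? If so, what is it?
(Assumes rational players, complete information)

No strictly dominant strategy exists for Player 1

Work:
A strategy strictly dominates another if it gives a strictly higher payoff against every opponent action. Compare each pair of P1's strategies column-by-column:
  A vs B: [6 vs 1, 1 vs 2, 4 vs 3] → A does not strictly dominate B (column Y: 1 ≤ 2)
  A vs C: [6 vs 1, 1 vs 4, 4 vs 4] → A does not strictly dominate C (column Y: 1 ≤ 4)
  B vs A: [1 vs 6, 2 vs 1, 3 vs 4] → B does not strictly dominate A (column X: 1 ≤ 6)
  B vs C: [1 vs 1, 2 vs 4, 3 vs 4] → B does not strictly dominate C (column X: 1 ≤ 1)
  C vs A: [1 vs 6, 4 vs 1, 4 vs 4] → C does not strictly dominate A (column X: 1 ≤ 6)
  C vs B: [1 vs 1, 4 vs 2, 4 vs 3] → C does not strictly dominate B (column X: 1 ≤ 1)
No single strategy strictly dominates all others → no strictly dominant strategy.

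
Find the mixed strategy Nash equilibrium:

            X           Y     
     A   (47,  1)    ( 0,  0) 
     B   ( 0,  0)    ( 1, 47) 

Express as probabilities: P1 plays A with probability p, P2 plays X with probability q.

p = 0.9792, q = 0.0208

Work:
Find probabilities that make opponent indifferent:
P2 chooses q to make P1 indifferent between A and B
P1 chooses p to make P2 indifferent between X and Y
Mixed NE: P1 plays (A: 0.9792, B: 0.0208), P2 plays (X: 0.0208, Y: 0.9792)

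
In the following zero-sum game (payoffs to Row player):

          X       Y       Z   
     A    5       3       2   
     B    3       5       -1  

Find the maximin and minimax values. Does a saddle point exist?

Maximin = 2, Minimax = 2, Saddle: True

Work:
Row minimums: [2, -1] → maximin = 2
Column maximums: [5, 5, 2] → minimax = 2
Saddle point exists! Game value = 2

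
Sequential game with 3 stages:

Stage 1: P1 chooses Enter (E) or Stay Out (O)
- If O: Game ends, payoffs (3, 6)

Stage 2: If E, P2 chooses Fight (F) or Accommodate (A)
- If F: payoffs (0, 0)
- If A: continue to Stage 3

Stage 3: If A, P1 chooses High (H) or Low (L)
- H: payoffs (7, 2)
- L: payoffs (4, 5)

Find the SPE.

SPE: (E, A, H); Outcome (7, 2)

Work:
Stage 3: P1 chooses H (7 vs 4)
Stage 2: P2: F->0, A->2 (anticipating H). Choose A
Stage 1: P1: O->3, E->7 (anticipating A, H). Choose E
SPE path: E -> A -> H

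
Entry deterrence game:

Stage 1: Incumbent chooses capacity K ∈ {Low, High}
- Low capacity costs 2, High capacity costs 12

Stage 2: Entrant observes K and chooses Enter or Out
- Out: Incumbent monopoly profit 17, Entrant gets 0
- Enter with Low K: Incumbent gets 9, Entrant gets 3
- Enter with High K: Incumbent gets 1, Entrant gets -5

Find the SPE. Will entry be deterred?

SPE: (Low, Enter|Low, Out|High); Entry not deterred. Incumbent net profit = 7, Entrant gets 3

Work:
After Low K: Entrant enters (3 > 0)
After High K: Entrant stays out (-5 < 0)
Incumbent: Low → 9−2=7, High → 17−12=5
Incumbent chooses Low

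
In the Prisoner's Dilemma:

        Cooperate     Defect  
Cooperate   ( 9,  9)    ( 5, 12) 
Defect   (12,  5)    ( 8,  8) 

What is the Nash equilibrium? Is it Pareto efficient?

(Defect, Defect) is NE; not Pareto efficient

Work:
Defect dominates Cooperate for both players:
If P2 cooperates: Defect (12) > Cooperate (9)
If P2 defects: Defect (8) > Cooperate (5)
NE: (Defect, Defect) with payoff (8, 8)
But (Cooperate, Cooperate) = (9, 9) Pareto dominates (8, 8)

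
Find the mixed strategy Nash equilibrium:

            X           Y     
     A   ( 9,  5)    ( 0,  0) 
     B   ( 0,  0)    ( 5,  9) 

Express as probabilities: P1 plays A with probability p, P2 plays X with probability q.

p = 0.6429, q = 0.3571

Work:
Find probabilities that make opponent indifferent:
P2 chooses q to make P1 indifferent between A and B
P1 chooses p to make P2 indifferent between X and Y
Mixed NE: P1 plays (A: 0.6429, B: 0.3571), P2 plays (X: 0.3571, Y: 0.6429)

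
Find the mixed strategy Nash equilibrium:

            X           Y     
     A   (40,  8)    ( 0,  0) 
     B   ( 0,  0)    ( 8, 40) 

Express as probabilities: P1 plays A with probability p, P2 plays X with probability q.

p = 0.8333, q = 0.1667

Work:
Find probabilities that make opponent indifferent:
P2 chooses q to make P1 indifferent between A and B
P1 chooses p to make P2 indifferent between X and Y
Mixed NE: P1 plays (A: 0.8333, B: 0.1667), P2 plays (X: 0.1667, Y: 0.8333)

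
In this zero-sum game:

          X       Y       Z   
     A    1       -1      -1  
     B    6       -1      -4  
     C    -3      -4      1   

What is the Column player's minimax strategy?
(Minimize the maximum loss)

Column should play Y, value = -1

Work:
Column player minimizes Row's maximum payoff:
Column X: max payoff to Row = 6
Column Y: max payoff to Row = -1
Column Z: max payoff to Row = 1
Minimum is -1, achieved by column Y.
Minimax strategy: Y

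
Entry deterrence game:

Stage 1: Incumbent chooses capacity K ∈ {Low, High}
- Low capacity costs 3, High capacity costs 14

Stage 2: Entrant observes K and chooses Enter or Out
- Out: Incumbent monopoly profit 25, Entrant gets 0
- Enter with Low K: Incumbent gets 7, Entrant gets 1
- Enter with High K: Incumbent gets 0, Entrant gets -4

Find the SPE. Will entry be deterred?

SPE: (High, Enter|Low, Out|High); Entry deterred. Incumbent net profit = 11

Work:
After Low K: Entrant enters (1 > 0)
After High K: Entrant stays out (-4 < 0)
Incumbent: Low → 7−3=4, High → 25−14=11
Incumbent chooses High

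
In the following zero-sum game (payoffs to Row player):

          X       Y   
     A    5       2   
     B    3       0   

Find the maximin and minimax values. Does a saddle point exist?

Maximin = 2, Minimax = 2, Saddle: True

Work:
Row minimums: [2, 0] → maximin = 2
Column maximums: [5, 2] → minimax = 2
Saddle point exists! Game value = 2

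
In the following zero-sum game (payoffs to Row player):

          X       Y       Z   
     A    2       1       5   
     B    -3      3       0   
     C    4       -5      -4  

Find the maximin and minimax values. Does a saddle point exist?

Maximin = 1, Minimax = 3, Saddle: False

Work:
Row minimums: [1, -3, -5] → maximin = 1
Column maximums: [4, 3, 5] → minimax = 3
No saddle point (maximin ≠ minimax). Mixed strategy needed.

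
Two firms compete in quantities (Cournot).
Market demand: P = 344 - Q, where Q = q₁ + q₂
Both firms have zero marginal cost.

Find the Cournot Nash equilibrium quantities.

q₁* = q₂* = 114.67; P* = 114.67

Work:
Profit: π_i = P·q_i = (a - q_i - q_j)·q_i
FOC: ∂π_i/∂q_i = a - 2q_i - q_j = 0
Reaction function: q_i = (344 - q_j)/2
Symmetry: q* = 344/3 = 114.67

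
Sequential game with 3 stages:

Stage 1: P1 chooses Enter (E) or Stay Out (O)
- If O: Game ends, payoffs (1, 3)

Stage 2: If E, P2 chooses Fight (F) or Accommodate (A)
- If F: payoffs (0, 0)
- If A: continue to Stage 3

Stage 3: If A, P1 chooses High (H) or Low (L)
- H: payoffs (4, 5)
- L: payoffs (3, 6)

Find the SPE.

SPE: (E, A, H); Outcome (4, 5)

Work:
Stage 3: P1 chooses H (4 vs 3)
Stage 2: P2: F->0, A->5 (anticipating H). Choose A
Stage 1: P1: O->1, E->4 (anticipating A, H). Choose E
SPE path: E -> A -> H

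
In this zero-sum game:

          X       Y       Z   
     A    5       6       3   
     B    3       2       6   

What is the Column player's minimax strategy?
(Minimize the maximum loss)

Column should play X, value = 5

Work:
Column player minimizes Row's maximum payoff:
Column X: max payoff to Row = 5
Column Y: max payoff to Row = 6
Column Z: max payoff to Row = 6
Minimum is 5, achieved by column X.
Minimax strategy: X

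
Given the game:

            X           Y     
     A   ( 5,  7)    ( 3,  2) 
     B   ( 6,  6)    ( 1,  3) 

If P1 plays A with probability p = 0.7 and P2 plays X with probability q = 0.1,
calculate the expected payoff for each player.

E[P1] = 2.69, E[P2] = 2.74

Work:
E[P1] = p·q·π₁(A,X) + p·(1-q)·π₁(A,Y) + (1-p)·q·π₁(B,X) + (1-p)·(1-q)·π₁(B,Y)
= 0.7·0.1·5 + 0.7·0.9·3 + 0.3·0.1·6 + 0.3·0.9·1
= 2.69

E[P2] = 2.74 (similar calculation)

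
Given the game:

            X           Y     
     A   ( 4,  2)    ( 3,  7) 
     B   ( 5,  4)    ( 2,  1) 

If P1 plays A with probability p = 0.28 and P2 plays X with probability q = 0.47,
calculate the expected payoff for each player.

E[P1] = 3.4268, E[P2] = 3.0372

Work:
E[P1] = p·q·π₁(A,X) + p·(1-q)·π₁(A,Y) + (1-p)·q·π₁(B,X) + (1-p)·(1-q)·π₁(B,Y)
= 0.28·0.47·4 + 0.28·0.53·3 + 0.72·0.47·5 + 0.72·0.53·2
= 3.4268

E[P2] = 3.0372 (similar calculation)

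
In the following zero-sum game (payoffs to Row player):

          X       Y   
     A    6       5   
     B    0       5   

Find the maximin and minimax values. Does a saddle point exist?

Maximin = 5, Minimax = 5, Saddle: True

Work:
Row minimums: [5, 0] → maximin = 5
Column maximums: [6, 5] → minimax = 5
Saddle point exists! Game value = 5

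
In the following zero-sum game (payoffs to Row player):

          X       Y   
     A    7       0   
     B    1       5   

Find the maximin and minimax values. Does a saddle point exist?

Maximin = 1, Minimax = 5, Saddle: False

Work:
Row minimums: [0, 1] → maximin = 1
Column maximums: [7, 5] → minimax = 5
No saddle point (maximin ≠ minimax). Mixed strategy needed.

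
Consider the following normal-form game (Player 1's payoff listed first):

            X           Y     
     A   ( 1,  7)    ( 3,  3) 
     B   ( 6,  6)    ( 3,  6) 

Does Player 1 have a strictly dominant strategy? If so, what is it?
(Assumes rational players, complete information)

No strictly dominant strategy exists for Player 1

Work:
A strategy strictly dominates another if it gives a strictly higher payoff against every opponent action. Compare each pair of P1's strategies column-by-column:
  A vs B: [1 vs 6, 3 vs 3] → A does not strictly dominate B (column X: 1 ≤ 6)
  B vs A: [6 vs 1, 3 vs 3] → B does not strictly dominate A (column Y: 3 ≤ 3)
No single strategy strictly dominates all others → no strictly dominant strategy.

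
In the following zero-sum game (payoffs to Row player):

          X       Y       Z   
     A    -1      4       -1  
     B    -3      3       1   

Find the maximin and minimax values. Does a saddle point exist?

Maximin = -1, Minimax = -1, Saddle: True

Work:
Row minimums: [-1, -3] → maximin = -1
Column maximums: [-1, 4, 1] → minimax = -1
Saddle point exists! Game value = -1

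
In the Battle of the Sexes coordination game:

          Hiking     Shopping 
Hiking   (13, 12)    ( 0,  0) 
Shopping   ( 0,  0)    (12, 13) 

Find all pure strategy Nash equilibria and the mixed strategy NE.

Pure NE: (Hiking, Hiking) and (Shopping, Shopping); Mixed NE: p = 0.52, q = 0.48

Work:
Check pure NE:
(Hiking, Hiking): (13, 12) - no unilateral deviation beneficial
(Shopping, Shopping): (12, 13) - no unilateral deviation beneficial
Mixed NE: P1 plays Hiking with p = 0.52, P2 plays Hiking with q = 0.48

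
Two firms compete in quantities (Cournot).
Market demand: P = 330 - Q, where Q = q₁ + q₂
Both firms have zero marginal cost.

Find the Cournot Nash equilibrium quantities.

q₁* = q₂* = 110.0; P* = 110.0

Work:
Profit: π_i = P·q_i = (a - q_i - q_j)·q_i
FOC: ∂π_i/∂q_i = a - 2q_i - q_j = 0
Reaction function: q_i = (330 - q_j)/2
Symmetry: q* = 330/3 = 110.0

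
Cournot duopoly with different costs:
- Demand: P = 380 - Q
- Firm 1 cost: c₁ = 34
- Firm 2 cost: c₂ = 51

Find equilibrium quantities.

q₁* = 121.0, q₂* = 104.0

Work:
Reaction: q₁ = (380 - 34 - q₂)/2
Reaction: q₂ = (380 - 51 - q₁)/2
Solve simultaneously:
q₁* = (380 - 2×34 + 51)/3 = 121.0
q₂* = (380 - 2×51 + 34)/3 = 104.0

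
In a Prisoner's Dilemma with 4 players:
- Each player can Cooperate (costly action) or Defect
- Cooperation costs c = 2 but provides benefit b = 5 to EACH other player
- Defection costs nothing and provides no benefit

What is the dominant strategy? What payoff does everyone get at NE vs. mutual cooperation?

Dominant: Defect; NE payoff = 0; Coop payoff = 13

Work:
Defect dominates (saves cost c = 2, benefit to others is external)
NE: All defect → everyone gets 0
If all cooperate: each receives (3)×5 - 2 = 13
Social dilemma: 13 > 0 but NE gives 0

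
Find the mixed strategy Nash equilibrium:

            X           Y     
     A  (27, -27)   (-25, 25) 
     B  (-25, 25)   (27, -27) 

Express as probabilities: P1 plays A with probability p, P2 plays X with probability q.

p = 0.5, q = 0.5

Work:
Find probabilities that make opponent indifferent:
P2 chooses q to make P1 indifferent between A and B
P1 chooses p to make P2 indifferent between X and Y
Mixed NE: P1 plays (A: 0.5, B: 0.5), P2 plays (X: 0.5, Y: 0.5)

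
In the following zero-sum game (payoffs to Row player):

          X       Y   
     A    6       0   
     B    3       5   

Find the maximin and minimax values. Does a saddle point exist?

Maximin = 3, Minimax = 5, Saddle: False

Work:
Row minimums: [0, 3] → maximin = 3
Column maximums: [6, 5] → minimax = 5
No saddle point (maximin ≠ minimax). Mixed strategy needed.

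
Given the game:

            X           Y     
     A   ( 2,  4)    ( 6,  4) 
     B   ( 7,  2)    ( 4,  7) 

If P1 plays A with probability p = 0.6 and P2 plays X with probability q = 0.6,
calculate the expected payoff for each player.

E[P1] = 4.48, E[P2] = 4.0

Work:
E[P1] = p·q·π₁(A,X) + p·(1-q)·π₁(A,Y) + (1-p)·q·π₁(B,X) + (1-p)·(1-q)·π₁(B,Y)
= 0.6·0.6·2 + 0.6·0.4·6 + 0.4·0.6·7 + 0.4·0.4·4
= 4.48

E[P2] = 4.0 (similar calculation)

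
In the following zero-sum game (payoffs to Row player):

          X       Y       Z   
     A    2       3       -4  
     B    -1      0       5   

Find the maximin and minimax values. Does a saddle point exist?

Maximin = -1, Minimax = 2, Saddle: False

Work:
Row minimums: [-4, -1] → maximin = -1
Column maximums: [2, 3, 5] → minimax = 2
No saddle point (maximin ≠ minimax). Mixed strategy needed.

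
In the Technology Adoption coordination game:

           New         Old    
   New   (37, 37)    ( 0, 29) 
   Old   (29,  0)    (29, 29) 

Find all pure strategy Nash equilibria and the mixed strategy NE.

Pure NE: (New, New) and (Old, Old); Mixed NE: p = 0.7838, q = 0.7838

Work:
Check pure NE:
(New, New): (37, 37) - no unilateral deviation beneficial
(Old, Old): (29, 29) - no unilateral deviation beneficial
Mixed NE: P1 plays New with p = 0.7838, P2 plays New with q = 0.7838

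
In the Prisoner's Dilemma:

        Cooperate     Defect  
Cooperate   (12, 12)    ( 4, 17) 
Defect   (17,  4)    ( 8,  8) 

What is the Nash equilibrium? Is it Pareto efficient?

(Defect, Defect) is NE; not Pareto efficient

Work:
Defect dominates Cooperate for both players:
If P2 cooperates: Defect (17) > Cooperate (12)
If P2 defects: Defect (8) > Cooperate (4)
NE: (Defect, Defect) with payoff (8, 8)
But (Cooperate, Cooperate) = (12, 12) Pareto dominates (8, 8)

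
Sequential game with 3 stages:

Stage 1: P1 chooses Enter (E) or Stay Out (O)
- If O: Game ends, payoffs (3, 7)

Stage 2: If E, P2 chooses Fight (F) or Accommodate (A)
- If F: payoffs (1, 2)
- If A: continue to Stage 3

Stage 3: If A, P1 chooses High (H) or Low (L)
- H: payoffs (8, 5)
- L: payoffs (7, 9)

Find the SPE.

SPE: (E, A, H); Outcome (8, 5)

Work:
Stage 3: P1 chooses H (8 vs 7)
Stage 2: P2: F->2, A->5 (anticipating H). Choose A
Stage 1: P1: O->3, E->8 (anticipating A, H). Choose E
SPE path: E -> A -> H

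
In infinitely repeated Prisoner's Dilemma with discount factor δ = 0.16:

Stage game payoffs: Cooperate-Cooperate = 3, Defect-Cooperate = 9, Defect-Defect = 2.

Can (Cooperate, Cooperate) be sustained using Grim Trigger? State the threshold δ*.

δ* = 0.8571; since δ = 0.16 < 0.8571, cooperation cannot be sustained

Work:
For Grim Trigger:
Cooperate forever: 3/(1-δ)
Defect then punished: 9 + 2·δ/(1-δ)
Need: 3/(1-δ) ≥ 9 + 2·δ/(1-δ)
Solving: δ ≥ (T-R)/(T-P) = (9-3)/(9-2) = 0.8571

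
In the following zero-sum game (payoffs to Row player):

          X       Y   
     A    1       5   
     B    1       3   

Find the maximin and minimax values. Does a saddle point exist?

Maximin = 1, Minimax = 1, Saddle: True

Work:
Row minimums: [1, 1] → maximin = 1
Column maximums: [1, 5] → minimax = 1
Saddle point exists! Game value = 1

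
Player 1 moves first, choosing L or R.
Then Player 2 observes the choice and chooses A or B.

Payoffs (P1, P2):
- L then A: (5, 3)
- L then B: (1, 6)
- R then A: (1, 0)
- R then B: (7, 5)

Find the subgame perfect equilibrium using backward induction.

P1 plays R, P2 plays B after L and B after R; Payoff (7, 5)

Work:
Backward induction:
After L: P2 chooses B → P1 gets 1
After R: P2 chooses B → P1 gets 7
P1 chooses R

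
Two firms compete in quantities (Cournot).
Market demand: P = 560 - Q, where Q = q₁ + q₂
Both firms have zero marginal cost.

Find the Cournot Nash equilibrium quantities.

q₁* = q₂* = 186.67; P* = 186.67

Work:
Profit: π_i = P·q_i = (a - q_i - q_j)·q_i
FOC: ∂π_i/∂q_i = a - 2q_i - q_j = 0
Reaction function: q_i = (560 - q_j)/2
Symmetry: q* = 560/3 = 186.67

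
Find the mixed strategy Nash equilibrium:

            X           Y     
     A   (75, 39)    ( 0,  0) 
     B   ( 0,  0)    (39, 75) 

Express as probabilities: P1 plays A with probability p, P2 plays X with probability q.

p = 0.6579, q = 0.3421

Work:
Find probabilities that make opponent indifferent:
P2 chooses q to make P1 indifferent between A and B
P1 chooses p to make P2 indifferent between X and Y
Mixed NE: P1 plays (A: 0.6579, B: 0.3421), P2 plays (X: 0.3421, Y: 0.6579)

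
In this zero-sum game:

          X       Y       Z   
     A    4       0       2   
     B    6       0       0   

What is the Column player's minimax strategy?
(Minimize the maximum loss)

Column should play Y, value = 0

Work:
Column player minimizes Row's maximum payoff:
Column X: max payoff to Row = 6
Column Y: max payoff to Row = 0
Column Z: max payoff to Row = 2
Minimum is 0, achieved by column Y.
Minimax strategy: Y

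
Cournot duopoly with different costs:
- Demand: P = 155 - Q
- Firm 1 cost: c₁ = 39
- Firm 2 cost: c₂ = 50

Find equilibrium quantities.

q₁* = 42.33, q₂* = 31.33

Work:
Reaction: q₁ = (155 - 39 - q₂)/2
Reaction: q₂ = (155 - 50 - q₁)/2
Solve simultaneously:
q₁* = (155 - 2×39 + 50)/3 = 42.33
q₂* = (155 - 2×50 + 39)/3 = 31.33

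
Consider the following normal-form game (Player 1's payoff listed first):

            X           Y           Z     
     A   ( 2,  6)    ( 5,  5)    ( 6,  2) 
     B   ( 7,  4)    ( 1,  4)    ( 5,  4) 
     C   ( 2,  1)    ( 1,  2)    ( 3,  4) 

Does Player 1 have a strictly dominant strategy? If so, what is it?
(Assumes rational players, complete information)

No strictly dominant strategy exists for Player 1

Work:
A strategy strictly dominates another if it gives a strictly higher payoff against every opponent action. Compare each pair of P1's strategies column-by-column:
  A vs B: [2 vs 7, 5 vs 1, 6 vs 5] → A does not strictly dominate B (column X: 2 ≤ 7)
  A vs C: [2 vs 2, 5 vs 1, 6 vs 3] → A does not strictly dominate C (column X: 2 ≤ 2)
  B vs A: [7 vs 2, 1 vs 5, 5 vs 6] → B does not strictly dominate A (column Y: 1 ≤ 5)
  B vs C: [7 vs 2, 1 vs 1, 5 vs 3] → B does not strictly dominate C (column Y: 1 ≤ 1)
  C vs A: [2 vs 2, 1 vs 5, 3 vs 6] → C does not strictly dominate A (column X: 2 ≤ 2)
  C vs B: [2 vs 7, 1 vs 1, 3 vs 5] → C does not strictly dominate B (column X: 2 ≤ 7)
No single strategy strictly dominates all others → no strictly dominant strategy.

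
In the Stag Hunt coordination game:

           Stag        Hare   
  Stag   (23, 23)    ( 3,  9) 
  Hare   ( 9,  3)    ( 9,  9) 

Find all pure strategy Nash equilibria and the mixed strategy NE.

Pure NE: (Stag, Stag) and (Hare, Hare); Mixed NE: p = 0.3, q = 0.3

Work:
Check pure NE:
(Stag, Stag): (23, 23) - no unilateral deviation beneficial
(Hare, Hare): (9, 9) - no unilateral deviation beneficial
Mixed NE: P1 plays Stag with p = 0.3, P2 plays Stag with q = 0.3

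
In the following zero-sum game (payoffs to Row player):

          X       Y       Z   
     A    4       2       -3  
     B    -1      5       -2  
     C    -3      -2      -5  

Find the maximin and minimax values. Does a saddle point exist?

Maximin = -2, Minimax = -2, Saddle: True

Work:
Row minimums: [-3, -2, -5] → maximin = -2
Column maximums: [4, 5, -2] → minimax = -2
Saddle point exists! Game value = -2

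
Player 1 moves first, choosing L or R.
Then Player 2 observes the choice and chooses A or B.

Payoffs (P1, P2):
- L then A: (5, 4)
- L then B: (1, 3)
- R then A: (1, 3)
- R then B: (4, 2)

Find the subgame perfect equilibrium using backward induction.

P1 plays L, P2 plays A after L and A after R; Payoff (5, 4)

Work:
Backward induction:
After L: P2 chooses A → P1 gets 5
After R: P2 chooses A → P1 gets 1
P1 chooses L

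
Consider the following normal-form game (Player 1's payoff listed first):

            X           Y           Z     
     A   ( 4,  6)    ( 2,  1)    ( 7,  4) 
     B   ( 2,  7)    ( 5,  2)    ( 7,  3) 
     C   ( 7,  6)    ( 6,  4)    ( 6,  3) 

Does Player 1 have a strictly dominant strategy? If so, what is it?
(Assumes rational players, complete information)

No strictly dominant strategy exists for Player 1

Work:
A strategy strictly dominates another if it gives a strictly higher payoff against every opponent action. Compare each pair of P1's strategies column-by-column:
  A vs B: [4 vs 2, 2 vs 5, 7 vs 7] → A does not strictly dominate B (column Y: 2 ≤ 5)
  A vs C: [4 vs 7, 2 vs 6, 7 vs 6] → A does not strictly dominate C (column X: 4 ≤ 7)
  B vs A: [2 vs 4, 5 vs 2, 7 vs 7] → B does not strictly dominate A (column X: 2 ≤ 4)
  B vs C: [2 vs 7, 5 vs 6, 7 vs 6] → B does not strictly dominate C (column X: 2 ≤ 7)
  C vs A: [7 vs 4, 6 vs 2, 6 vs 7] → C does not strictly dominate A (column Z: 6 ≤ 7)
  C vs B: [7 vs 2, 6 vs 5, 6 vs 7] → C does not strictly dominate B (column Z: 6 ≤ 7)
No single strategy strictly dominates all others → no strictly dominant strategy.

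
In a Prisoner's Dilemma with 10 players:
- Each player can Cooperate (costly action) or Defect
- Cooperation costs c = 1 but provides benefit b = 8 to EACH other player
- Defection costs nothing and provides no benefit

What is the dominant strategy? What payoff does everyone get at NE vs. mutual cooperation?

Dominant: Defect; NE payoff = 0; Coop payoff = 71

Work:
Defect dominates (saves cost c = 1, benefit to others is external)
NE: All defect → everyone gets 0
If all cooperate: each receives (9)×8 - 1 = 71
Social dilemma: 71 > 0 but NE gives 0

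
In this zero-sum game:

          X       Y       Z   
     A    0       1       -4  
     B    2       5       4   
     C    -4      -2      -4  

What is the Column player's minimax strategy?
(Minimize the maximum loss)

Column should play X, value = 2

Work:
Column player minimizes Row's maximum payoff:
Column X: max payoff to Row = 2
Column Y: max payoff to Row = 5
Column Z: max payoff to Row = 4
Minimum is 2, achieved by column X.
Minimax strategy: X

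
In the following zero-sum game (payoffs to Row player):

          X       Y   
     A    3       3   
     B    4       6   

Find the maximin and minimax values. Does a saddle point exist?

Maximin = 4, Minimax = 4, Saddle: True

Work:
Row minimums: [3, 4] → maximin = 4
Column maximums: [4, 6] → minimax = 4
Saddle point exists! Game value = 4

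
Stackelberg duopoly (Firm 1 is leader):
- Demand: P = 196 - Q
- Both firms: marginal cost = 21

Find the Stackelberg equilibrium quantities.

q₁* (leader) = 87.5, q₂* (follower) = 43.75

Work:
Follower's reaction: q₂ = (a - c - q₁)/2
Leader substitutes: π₁ = q₁·(a - q₁ - (a-c-q₁)/2 - c)
FOC: q₁* = (196 - 21)/2 = 87.50
Then: q₂* = (196 - 21 - 87.5)/2 = 43.75
Leader has first-mover advantage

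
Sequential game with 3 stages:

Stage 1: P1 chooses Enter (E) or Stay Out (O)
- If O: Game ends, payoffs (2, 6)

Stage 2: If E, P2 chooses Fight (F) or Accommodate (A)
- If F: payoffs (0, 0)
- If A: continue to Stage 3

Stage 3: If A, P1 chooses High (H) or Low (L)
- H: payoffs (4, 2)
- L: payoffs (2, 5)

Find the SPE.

SPE: (E, A, H); Outcome (4, 2)

Work:
Stage 3: P1 chooses H (4 vs 2)
Stage 2: P2: F->0, A->2 (anticipating H). Choose A
Stage 1: P1: O->2, E->4 (anticipating A, H). Choose E
SPE path: E -> A -> H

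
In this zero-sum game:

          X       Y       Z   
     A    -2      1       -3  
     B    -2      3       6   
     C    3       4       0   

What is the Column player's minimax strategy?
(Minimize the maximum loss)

Column should play X, value = 3

Work:
Column player minimizes Row's maximum payoff:
Column X: max payoff to Row = 3
Column Y: max payoff to Row = 4
Column Z: max payoff to Row = 6
Minimum is 3, achieved by column X.
Minimax strategy: X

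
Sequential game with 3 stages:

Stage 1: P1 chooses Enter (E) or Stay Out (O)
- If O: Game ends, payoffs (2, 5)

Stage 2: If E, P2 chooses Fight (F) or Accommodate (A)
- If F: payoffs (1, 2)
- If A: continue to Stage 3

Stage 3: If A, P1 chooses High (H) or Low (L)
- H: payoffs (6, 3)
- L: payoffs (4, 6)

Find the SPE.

SPE: (E, A, H); Outcome (6, 3)

Work:
Stage 3: P1 chooses H (6 vs 4)
Stage 2: P2: F->2, A->3 (anticipating H). Choose A
Stage 1: P1: O->2, E->6 (anticipating A, H). Choose E
SPE path: E -> A -> H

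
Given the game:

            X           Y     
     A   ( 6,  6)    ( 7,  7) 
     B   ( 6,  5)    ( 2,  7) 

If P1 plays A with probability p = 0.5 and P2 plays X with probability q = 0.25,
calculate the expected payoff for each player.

E[P1] = 4.875, E[P2] = 6.625

Work:
E[P1] = p·q·π₁(A,X) + p·(1-q)·π₁(A,Y) + (1-p)·q·π₁(B,X) + (1-p)·(1-q)·π₁(B,Y)
= 0.5·0.25·6 + 0.5·0.75·7 + 0.5·0.25·6 + 0.5·0.75·2
= 4.875

E[P2] = 6.625 (similar calculation)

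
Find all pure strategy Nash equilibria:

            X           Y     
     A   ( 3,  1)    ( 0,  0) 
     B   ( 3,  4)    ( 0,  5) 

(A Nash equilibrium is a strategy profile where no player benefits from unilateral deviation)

Nash equilibrium: (A, X), (B, Y)

Work:
Best responses:
  P1 vs X: payoffs [3, 3] → best response A/B (payoff 3)
  P1 vs Y: payoffs [0, 0] → best response A/B (payoff 0)
  P2 vs A: payoffs [1, 0] → best response X (payoff 1)
  P2 vs B: payoffs [4, 5] → best response Y (payoff 5)
Mutual best responses: (A,X), (B,Y) → Nash equilibria.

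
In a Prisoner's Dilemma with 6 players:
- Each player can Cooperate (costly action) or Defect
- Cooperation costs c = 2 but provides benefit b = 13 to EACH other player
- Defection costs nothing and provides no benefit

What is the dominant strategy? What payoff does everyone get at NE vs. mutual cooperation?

Dominant: Defect; NE payoff = 0; Coop payoff = 63

Work:
Defect dominates (saves cost c = 2, benefit to others is external)
NE: All defect → everyone gets 0
If all cooperate: each receives (5)×13 - 2 = 63
Social dilemma: 63 > 0 but NE gives 0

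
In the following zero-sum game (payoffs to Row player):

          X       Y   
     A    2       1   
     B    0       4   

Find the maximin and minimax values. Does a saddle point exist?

Maximin = 1, Minimax = 2, Saddle: False

Work:
Row minimums: [1, 0] → maximin = 1
Column maximums: [2, 4] → minimax = 2
No saddle point (maximin ≠ minimax). Mixed strategy needed.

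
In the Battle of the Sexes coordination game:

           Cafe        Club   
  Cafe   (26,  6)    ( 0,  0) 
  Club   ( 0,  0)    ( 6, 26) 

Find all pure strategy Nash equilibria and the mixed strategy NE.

Pure NE: (Cafe, Cafe) and (Club, Club); Mixed NE: p = 0.8125, q = 0.1875

Work:
Check pure NE:
(Cafe, Cafe): (26, 6) - no unilateral deviation beneficial
(Club, Club): (6, 26) - no unilateral deviation beneficial
Mixed NE: P1 plays Cafe with p = 0.8125, P2 plays Cafe with q = 0.1875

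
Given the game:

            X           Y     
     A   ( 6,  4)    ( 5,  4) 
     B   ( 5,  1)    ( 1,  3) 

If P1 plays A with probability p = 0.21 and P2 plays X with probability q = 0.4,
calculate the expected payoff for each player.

E[P1] = 3.188, E[P2] = 2.578

Work:
E[P1] = p·q·π₁(A,X) + p·(1-q)·π₁(A,Y) + (1-p)·q·π₁(B,X) + (1-p)·(1-q)·π₁(B,Y)
= 0.21·0.4·6 + 0.21·0.6·5 + 0.79·0.4·5 + 0.79·0.6·1
= 3.188

E[P2] = 2.578 (similar calculation)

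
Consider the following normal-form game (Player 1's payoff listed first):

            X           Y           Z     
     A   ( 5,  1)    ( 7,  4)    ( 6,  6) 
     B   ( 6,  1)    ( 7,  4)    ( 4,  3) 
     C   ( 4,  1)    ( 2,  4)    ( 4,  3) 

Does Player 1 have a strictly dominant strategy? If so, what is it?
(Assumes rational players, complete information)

No strictly dominant strategy exists for Player 1

Work:
A strategy strictly dominates another if it gives a strictly higher payoff against every opponent action. Compare each pair of P1's strategies column-by-column:
  A vs B: [5 vs 6, 7 vs 7, 6 vs 4] → A does not strictly dominate B (column X: 5 ≤ 6)
  A vs C: [5 vs 4, 7 vs 2, 6 vs 4] → A strictly dominates C
  B vs A: [6 vs 5, 7 vs 7, 4 vs 6] → B does not strictly dominate A (column Y: 7 ≤ 7)
  B vs C: [6 vs 4, 7 vs 2, 4 vs 4] → B does not strictly dominate C (column Z: 4 ≤ 4)
  C vs A: [4 vs 5, 2 vs 7, 4 vs 6] → C does not strictly dominate A (column X: 4 ≤ 5)
  C vs B: [4 vs 6, 2 vs 7, 4 vs 4] → C does not strictly dominate B (column X: 4 ≤ 6)
No single strategy strictly dominates all others → no strictly dominant strategy.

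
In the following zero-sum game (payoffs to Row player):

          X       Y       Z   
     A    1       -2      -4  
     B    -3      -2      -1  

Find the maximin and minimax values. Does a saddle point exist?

Maximin = -3, Minimax = -2, Saddle: False

Work:
Row minimums: [-4, -3] → maximin = -3
Column maximums: [1, -2, -1] → minimax = -2
No saddle point (maximin ≠ minimax). Mixed strategy needed.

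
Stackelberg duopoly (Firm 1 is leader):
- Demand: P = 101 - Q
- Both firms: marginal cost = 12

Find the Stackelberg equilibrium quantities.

q₁* (leader) = 44.5, q₂* (follower) = 22.25

Work:
Follower's reaction: q₂ = (a - c - q₁)/2
Leader substitutes: π₁ = q₁·(a - q₁ - (a-c-q₁)/2 - c)
FOC: q₁* = (101 - 12)/2 = 44.50
Then: q₂* = (101 - 12 - 44.5)/2 = 22.25
Leader has first-mover advantage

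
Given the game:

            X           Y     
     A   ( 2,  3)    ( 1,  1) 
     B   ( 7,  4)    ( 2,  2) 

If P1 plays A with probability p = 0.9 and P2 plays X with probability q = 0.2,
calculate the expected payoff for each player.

E[P1] = 1.38, E[P2] = 1.5

Work:
E[P1] = p·q·π₁(A,X) + p·(1-q)·π₁(A,Y) + (1-p)·q·π₁(B,X) + (1-p)·(1-q)·π₁(B,Y)
= 0.9·0.2·2 + 0.9·0.8·1 + 0.1·0.2·7 + 0.1·0.8·2
= 1.38

E[P2] = 1.5 (similar calculation)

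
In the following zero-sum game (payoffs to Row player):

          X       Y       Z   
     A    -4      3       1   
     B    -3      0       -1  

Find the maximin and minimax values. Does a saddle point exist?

Maximin = -3, Minimax = -3, Saddle: True

Work:
Row minimums: [-4, -3] → maximin = -3
Column maximums: [-3, 3, 1] → minimax = -3
Saddle point exists! Game value = -3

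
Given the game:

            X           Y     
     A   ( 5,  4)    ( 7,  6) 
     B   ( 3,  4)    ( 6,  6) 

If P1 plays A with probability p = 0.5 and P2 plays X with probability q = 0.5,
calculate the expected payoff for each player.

E[P1] = 5.25, E[P2] = 5.0

Work:
E[P1] = p·q·π₁(A,X) + p·(1-q)·π₁(A,Y) + (1-p)·q·π₁(B,X) + (1-p)·(1-q)·π₁(B,Y)
= 0.5·0.5·5 + 0.5·0.5·7 + 0.5·0.5·3 + 0.5·0.5·6
= 5.25

E[P2] = 5.0 (similar calculation)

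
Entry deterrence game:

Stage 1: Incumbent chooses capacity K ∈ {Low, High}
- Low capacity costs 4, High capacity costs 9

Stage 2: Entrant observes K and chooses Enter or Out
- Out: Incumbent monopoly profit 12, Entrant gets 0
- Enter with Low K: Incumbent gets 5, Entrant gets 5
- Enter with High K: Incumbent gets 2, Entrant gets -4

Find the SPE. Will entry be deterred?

SPE: (High, Enter|Low, Out|High); Entry deterred. Incumbent net profit = 3

Work:
After Low K: Entrant enters (5 > 0)
After High K: Entrant stays out (-4 < 0)
Incumbent: Low → 5−4=1, High → 12−9=3
Incumbent chooses High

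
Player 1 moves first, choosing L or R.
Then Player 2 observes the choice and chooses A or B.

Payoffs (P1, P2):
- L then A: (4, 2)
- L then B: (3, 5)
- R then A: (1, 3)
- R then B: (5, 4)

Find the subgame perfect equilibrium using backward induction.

P1 plays R, P2 plays B after L and B after R; Payoff (5, 4)

Work:
Backward induction:
After L: P2 chooses B → P1 gets 3
After R: P2 chooses B → P1 gets 5
P1 chooses R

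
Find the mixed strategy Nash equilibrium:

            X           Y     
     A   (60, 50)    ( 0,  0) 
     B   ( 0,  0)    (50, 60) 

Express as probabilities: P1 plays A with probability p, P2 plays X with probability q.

p = 0.5455, q = 0.4545

Work:
Find probabilities that make opponent indifferent:
P2 chooses q to make P1 indifferent between A and B
P1 chooses p to make P2 indifferent between X and Y
Mixed NE: P1 plays (A: 0.5455, B: 0.4545), P2 plays (X: 0.4545, Y: 0.5455)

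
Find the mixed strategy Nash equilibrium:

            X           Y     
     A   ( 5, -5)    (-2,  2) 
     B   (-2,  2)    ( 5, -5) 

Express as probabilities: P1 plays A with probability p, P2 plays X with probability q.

p = 0.5, q = 0.5

Work:
Find probabilities that make opponent indifferent:
P2 chooses q to make P1 indifferent between A and B
P1 chooses p to make P2 indifferent between X and Y
Mixed NE: P1 plays (A: 0.5, B: 0.5), P2 plays (X: 0.5, Y: 0.5)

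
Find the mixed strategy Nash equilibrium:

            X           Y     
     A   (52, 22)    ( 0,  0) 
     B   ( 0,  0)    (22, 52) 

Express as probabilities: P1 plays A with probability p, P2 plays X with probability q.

p = 0.7027, q = 0.2973

Work:
Find probabilities that make opponent indifferent:
P2 chooses q to make P1 indifferent between A and B
P1 chooses p to make P2 indifferent between X and Y
Mixed NE: P1 plays (A: 0.7027, B: 0.2973), P2 plays (X: 0.2973, Y: 0.7027)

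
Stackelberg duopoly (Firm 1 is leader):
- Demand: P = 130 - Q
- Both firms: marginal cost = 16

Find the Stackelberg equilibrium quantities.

q₁* (leader) = 57.0, q₂* (follower) = 28.5

Work:
Follower's reaction: q₂ = (a - c - q₁)/2
Leader substitutes: π₁ = q₁·(a - q₁ - (a-c-q₁)/2 - c)
FOC: q₁* = (130 - 16)/2 = 57.00
Then: q₂* = (130 - 16 - 57.0)/2 = 28.50
Leader has first-mover advantage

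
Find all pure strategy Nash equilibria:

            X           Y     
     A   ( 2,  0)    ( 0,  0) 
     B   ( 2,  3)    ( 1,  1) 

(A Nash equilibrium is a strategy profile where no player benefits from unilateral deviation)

Nash equilibrium: (A, X), (B, X)

Work:
Best responses:
  P1 vs X: payoffs [2, 2] → best response A/B (payoff 2)
  P1 vs Y: payoffs [0, 1] → best response B (payoff 1)
  P2 vs A: payoffs [0, 0] → best response X/Y (payoff 0)
  P2 vs B: payoffs [3, 1] → best response X (payoff 3)
Mutual best responses: (A,X), (B,X) → Nash equilibria.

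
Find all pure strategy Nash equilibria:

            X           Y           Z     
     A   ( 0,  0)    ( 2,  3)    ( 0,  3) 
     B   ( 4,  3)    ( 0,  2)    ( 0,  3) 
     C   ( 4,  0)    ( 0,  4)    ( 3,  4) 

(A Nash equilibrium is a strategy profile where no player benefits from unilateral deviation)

Nash equilibrium: (A, Y), (B, X), (C, Z)

Work:
Best responses:
  P1 vs X: payoffs [0, 4, 4] → best response B/C (payoff 4)
  P1 vs Y: payoffs [2, 0, 0] → best response A (payoff 2)
  P1 vs Z: payoffs [0, 0, 3] → best response C (payoff 3)
  P2 vs A: payoffs [0, 3, 3] → best response Y/Z (payoff 3)
  P2 vs B: payoffs [3, 2, 3] → best response X/Z (payoff 3)
  P2 vs C: payoffs [0, 4, 4] → best response Y/Z (payoff 4)
Mutual best responses: (A,Y), (B,X), (C,Z) → Nash equilibria.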